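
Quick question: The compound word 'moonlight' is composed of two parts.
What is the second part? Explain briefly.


Split 'moonlight' into 'moon' + 'light'. The second part is 'light'.

light


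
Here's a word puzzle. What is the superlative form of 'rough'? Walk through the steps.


Apply superlative formation (add -est): 'rough' -> 'roughest'.

roughest


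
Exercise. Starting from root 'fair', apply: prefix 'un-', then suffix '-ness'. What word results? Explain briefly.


Step 1: Add prefix 'un-' to 'fair' = 'unfair'
Step 2: Add suffix '-ness' to 'unfair' = 'unfairness'

unfairness


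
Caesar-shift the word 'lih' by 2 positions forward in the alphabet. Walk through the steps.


Shift each letter by 2: l -> n, i -> k, h -> j. Result: 'nkj'.

nkj


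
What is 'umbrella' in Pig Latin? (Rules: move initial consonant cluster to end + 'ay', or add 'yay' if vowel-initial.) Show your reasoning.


'umbrella' starts with a vowel, so add 'yay': 'umbrellayay'.

umbrellayay


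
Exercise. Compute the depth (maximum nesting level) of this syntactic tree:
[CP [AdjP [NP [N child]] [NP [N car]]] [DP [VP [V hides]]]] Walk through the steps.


Count bracket nesting levels:
'[' at pos 0: depth = 1
'[' at pos 4: depth = 2
'[' at pos 10: depth = 3
'[' at pos 14: depth = 4
'[' at pos 25: depth = 3
'[' at pos 29: depth = 4
'[' at pos 39: depth = 2
'[' at pos 43: depth = 3
'[' at pos 47: depth = 4
Maximum depth reached: 4

4


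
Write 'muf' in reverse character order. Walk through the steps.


Reverse 'muf' character by character: 'fum'.

fum


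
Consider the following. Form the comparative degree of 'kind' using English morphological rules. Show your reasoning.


Apply comparative formation (add -er): 'kind' -> 'kinder'.

kinder


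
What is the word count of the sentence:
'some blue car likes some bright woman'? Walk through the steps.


Split into words: some | blue | car | likes | some | bright | woman = 7 words.

7


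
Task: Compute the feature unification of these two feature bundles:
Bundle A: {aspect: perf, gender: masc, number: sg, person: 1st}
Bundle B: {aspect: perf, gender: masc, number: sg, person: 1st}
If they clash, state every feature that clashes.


Compare features:
aspect: A=perf vs B=perf -> unified: perf
gender: A=masc vs B=masc -> unified: masc
number: A=sg vs B=sg -> unified: sg
person: A=1st vs B=1st -> unified: 1st
No clashes found.

Unified: {aspect: perf, gender: masc, number: sg, person: 1st}


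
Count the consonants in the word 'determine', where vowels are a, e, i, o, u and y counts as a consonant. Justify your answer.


Consonants in 'determine': d, t, r, m, n = 5 consonants.

5


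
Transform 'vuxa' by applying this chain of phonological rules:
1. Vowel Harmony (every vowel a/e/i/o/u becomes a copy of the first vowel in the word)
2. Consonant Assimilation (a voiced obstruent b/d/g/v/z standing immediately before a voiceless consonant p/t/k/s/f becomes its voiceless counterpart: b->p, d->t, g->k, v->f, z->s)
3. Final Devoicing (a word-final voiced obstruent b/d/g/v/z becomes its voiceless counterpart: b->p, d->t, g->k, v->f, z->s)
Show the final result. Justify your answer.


Starting form: 'vuxa'
Rule 1: Vowel Harmony: all vowels become 'u' (matching first vowel). 'vuxa' -> 'vuxu'
Rule 2: Consonant Assimilation: no voiced obstruent (b/d/g/v/z) stands immediately before a voiceless consonant (p/t/k/s/f). No change.
Rule 3: Final Devoicing: the word ends in the vowel 'u', not a consonant. No change.
Final form: 'vuxu'

vuxu


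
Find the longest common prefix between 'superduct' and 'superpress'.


Compare from the start: 5 characters match: 'super'. Mismatch at position 6: 'd' vs 'p'.

super


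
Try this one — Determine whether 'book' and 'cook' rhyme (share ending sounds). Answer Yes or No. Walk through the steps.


Rime (stressed vowel + following sounds) of 'book': -ook = /ʊk/
Rime of 'cook': -ook = /ʊk/
/ʊk/ and /ʊk/ are the same ending sound, so the words rhyme.

Yes


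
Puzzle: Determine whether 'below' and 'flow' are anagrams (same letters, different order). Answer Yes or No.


Sorted letters of 'below': 'below'
Sorted letters of 'flow': 'flow'
They do not match.

No


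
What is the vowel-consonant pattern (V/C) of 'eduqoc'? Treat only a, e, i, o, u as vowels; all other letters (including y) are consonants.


Letter mapping: e = V, d = C, u = V, q = C, o = V, c = C.

VCVCVC


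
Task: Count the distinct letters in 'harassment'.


Unique letters in 'harassment': {a, e, h, m, n, r, s, t} = 8 distinct letters.

8


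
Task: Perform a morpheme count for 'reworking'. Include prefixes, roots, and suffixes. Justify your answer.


Decomposition: re- (prefix) + work (root) + -ing (suffix) = 3 morpheme(s)

3 morphemes


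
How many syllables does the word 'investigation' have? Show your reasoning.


Break 'investigation' into syllables: in-ves-ti-ga-tion -> in | ves | ti | ga | tion = 5 syllables

5 syllables


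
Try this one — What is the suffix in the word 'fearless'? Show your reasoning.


The word 'fearless' = 'fear' (root) + '-less' (suffix). The suffix is '-less'.

less


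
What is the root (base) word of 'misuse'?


Remove prefix 'mis' from 'misuse' to get root 'use'.

use


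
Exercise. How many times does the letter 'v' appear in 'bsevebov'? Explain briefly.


Letter 'v' in 'bsevebov': found at position(s) 4, 8 = 2 occurrence(s).

2


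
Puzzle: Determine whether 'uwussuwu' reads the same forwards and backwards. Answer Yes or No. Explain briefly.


Forward: 'uwussuwu'
Reversed: 'uwussuwu'
They are identical.

Yes


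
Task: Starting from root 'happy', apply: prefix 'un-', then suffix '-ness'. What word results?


Step 1: Add prefix 'un-' to 'happy' = 'unhappy'
Step 2: Add suffix '-ness' to 'unhappy' = 'unhappiness'

unhappiness


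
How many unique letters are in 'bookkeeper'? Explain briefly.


Unique letters in 'bookkeeper': {b, e, k, o, p, r} = 6 distinct letters.

6


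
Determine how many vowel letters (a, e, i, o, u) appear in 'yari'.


Vowels in 'yari': a, i = 2 vowels.

2


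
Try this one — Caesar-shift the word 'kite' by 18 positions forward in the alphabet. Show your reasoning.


Shift each letter by 18: k -> c, i -> a, t -> l, e -> w. Result: 'calw'.

calw


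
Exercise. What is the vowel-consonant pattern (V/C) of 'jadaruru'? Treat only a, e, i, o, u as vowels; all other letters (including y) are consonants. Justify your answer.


Letter mapping: j = C, a = V, d = C, a = V, r = C, u = V, r = C, u = V.

CVCVCVCV


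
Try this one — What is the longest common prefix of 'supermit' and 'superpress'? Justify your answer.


Compare from the start: 5 characters match: 'super'. Mismatch at position 6: 'm' vs 'p'.

super


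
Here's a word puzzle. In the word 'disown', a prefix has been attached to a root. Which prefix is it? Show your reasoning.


The word 'disown' = 'dis' (prefix) + 'own' (root). The prefix is 'dis'.

dis


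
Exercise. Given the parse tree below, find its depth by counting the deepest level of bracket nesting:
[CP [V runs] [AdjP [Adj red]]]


Count bracket nesting levels:
'[' at pos 0: depth = 1
'[' at pos 4: depth = 2
'[' at pos 13: depth = 2
'[' at pos 19: depth = 3
Maximum depth reached: 3

3


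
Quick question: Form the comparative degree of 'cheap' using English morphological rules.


Apply comparative formation (add -er): 'cheap' -> 'cheaper'.

cheaper


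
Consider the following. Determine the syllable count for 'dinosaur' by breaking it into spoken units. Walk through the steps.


Break 'dinosaur' into syllables: di-no-saur -> di | no | saur = 3 syllables

3 syllables


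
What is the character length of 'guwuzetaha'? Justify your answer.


Spell out 'guwuzetaha' and number each letter: g(1), u(2), w(3), u(4), z(5), e(6), t(7), a(8), h(9), a(10). Total: 10 letters.

10


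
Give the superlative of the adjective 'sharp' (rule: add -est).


Apply superlative formation (add -est): 'sharp' -> 'sharpest'.

sharpest


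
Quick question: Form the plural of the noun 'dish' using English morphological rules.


Apply rule: Add -es (sibilant/fricative ending). 'dish' becomes 'dishes'.

dishes


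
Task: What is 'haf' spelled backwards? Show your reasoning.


Reverse 'haf' character by character: 'fah'.

fah


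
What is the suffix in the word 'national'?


The word 'national' = 'nation' (root) + '-al' (suffix). The suffix is '-al'.

al


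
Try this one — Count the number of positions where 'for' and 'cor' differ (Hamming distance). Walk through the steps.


Alignment:
Position 1: 'f' vs 'c' = DIFFER
Position 2: 'o' vs 'o' = match
Position 3: 'r' vs 'r' = match
Total differences: 1

1


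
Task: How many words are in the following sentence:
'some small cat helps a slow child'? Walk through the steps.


Split into words: some | small | cat | helps | a | slow | child = 7 words.

7


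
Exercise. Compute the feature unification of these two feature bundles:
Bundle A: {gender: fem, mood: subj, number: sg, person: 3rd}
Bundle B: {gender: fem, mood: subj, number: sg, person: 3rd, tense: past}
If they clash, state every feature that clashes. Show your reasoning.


Compare features:
gender: A=fem vs B=fem -> unified: fem
mood: A=subj vs B=subj -> unified: subj
number: A=sg vs B=sg -> unified: sg
person: A=3rd vs B=3rd -> unified: 3rd
tense: A=_ vs B=past -> unified: past
No clashes found.

Unified: {gender: fem, mood: subj, number: sg, person: 3rd, tense: past}


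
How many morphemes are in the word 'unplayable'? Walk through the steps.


Decomposition: un- (prefix) + play (root) + -able (suffix) = 3 morpheme(s)

3 morphemes


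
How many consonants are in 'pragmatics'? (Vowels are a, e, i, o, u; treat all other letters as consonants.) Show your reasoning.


Consonants in 'pragmatics': p, r, g, m, t, c, s = 7 consonants.

7


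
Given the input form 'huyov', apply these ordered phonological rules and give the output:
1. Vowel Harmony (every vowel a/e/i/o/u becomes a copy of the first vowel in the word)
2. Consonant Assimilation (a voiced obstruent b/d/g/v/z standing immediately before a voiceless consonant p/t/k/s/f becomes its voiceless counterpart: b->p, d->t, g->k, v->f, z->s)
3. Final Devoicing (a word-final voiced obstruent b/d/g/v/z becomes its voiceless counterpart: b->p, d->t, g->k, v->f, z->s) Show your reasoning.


Starting form: 'huyov'
Rule 1: Vowel Harmony: all vowels become 'u' (matching first vowel). 'huyov' -> 'huyuv'
Rule 2: Consonant Assimilation: no voiced obstruent (b/d/g/v/z) stands immediately before a voiceless consonant (p/t/k/s/f). No change.
Rule 3: Final Devoicing: word-final voiced obstruent 'v' becomes voiceless 'f'. 'huyuv' -> 'huyuf'
Final form: 'huyuf'

huyuf


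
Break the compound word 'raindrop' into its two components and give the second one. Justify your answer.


Split 'raindrop' into 'rain' + 'drop'. The second part is 'drop'.

drop


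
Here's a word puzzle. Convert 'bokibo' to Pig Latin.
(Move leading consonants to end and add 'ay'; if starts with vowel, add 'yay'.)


'bokibo': move consonant cluster 'b' to end and add 'ay': 'okibobay'.

okibobay


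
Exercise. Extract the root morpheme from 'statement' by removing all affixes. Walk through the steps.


Remove suffix '-ment' from 'statement' to get root 'state'.

state


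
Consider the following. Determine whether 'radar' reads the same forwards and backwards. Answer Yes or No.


Forward: 'radar'
Reversed: 'radar'
They are identical.

Yes


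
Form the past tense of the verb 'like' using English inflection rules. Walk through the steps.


Apply rule: Add -d (word ends in -e). 'like' becomes 'liked'.

liked


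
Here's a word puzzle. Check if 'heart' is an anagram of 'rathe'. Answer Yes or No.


Sorted letters of 'heart': 'aehrt'
Sorted letters of 'rathe': 'aehrt'
They match.

Yes


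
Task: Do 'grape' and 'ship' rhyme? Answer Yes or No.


Rime (stressed vowel + following sounds) of 'grape': -ape = /eɪp/
Rime of 'ship': -ip = /ɪp/
/eɪp/ and /ɪp/ are different ending sounds, so the words do not rhyme.

No


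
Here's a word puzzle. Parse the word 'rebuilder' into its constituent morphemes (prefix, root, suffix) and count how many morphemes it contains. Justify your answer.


Step 1: Identify prefix: 're' (meaning: again)
Step 2: Identify root: 'build'
Step 3: Identify suffix(es): 'er'
Decomposition: re- (prefix: again) + build (root) + -er (suffix: one who)
Total morphemes: 3

3 morphemes (re- (prefix: again) + build (root) + -er (suffix: one who))


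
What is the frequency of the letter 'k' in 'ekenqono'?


Letter 'k' in 'ekenqono': found at position(s) 2 = 1 occurrence(s).

1


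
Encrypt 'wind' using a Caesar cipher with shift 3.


Shift each letter by 3: w -> z, i -> l, n -> q, d -> g. Result: 'zlqg'.

zlqg


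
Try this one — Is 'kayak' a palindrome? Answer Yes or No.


Forward: 'kayak'
Reversed: 'kayak'
They are identical.

Yes


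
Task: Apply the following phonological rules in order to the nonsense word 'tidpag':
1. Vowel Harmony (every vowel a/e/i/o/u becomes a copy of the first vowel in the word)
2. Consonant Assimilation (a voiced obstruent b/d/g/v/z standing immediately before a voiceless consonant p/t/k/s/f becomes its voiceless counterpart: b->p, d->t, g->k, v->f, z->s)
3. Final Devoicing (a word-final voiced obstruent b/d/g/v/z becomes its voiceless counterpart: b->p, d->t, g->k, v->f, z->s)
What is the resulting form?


Starting form: 'tidpag'
Rule 1: Vowel Harmony: all vowels become 'i' (matching first vowel). 'tidpag' -> 'tidpig'
Rule 2: Consonant Assimilation: voiced obstruent before voiceless consonant becomes voiceless ('dp' -> 'tp'). 'tidpig' -> 'titpig'
Rule 3: Final Devoicing: word-final voiced obstruent 'g' becomes voiceless 'k'. 'titpig' -> 'titpik'
Final form: 'titpik'

titpik


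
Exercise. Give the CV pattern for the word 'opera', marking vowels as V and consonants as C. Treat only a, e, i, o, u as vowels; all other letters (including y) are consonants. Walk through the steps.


Letter mapping: o = V, p = C, e = V, r = C, a = V.

VCVCV


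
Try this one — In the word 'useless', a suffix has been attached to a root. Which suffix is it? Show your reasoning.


The word 'useless' = 'use' (root) + '-less' (suffix). The suffix is '-less'.

less


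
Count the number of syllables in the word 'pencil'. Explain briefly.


Break 'pencil' into syllables: pen-cil -> pen | cil = 2 syllables

2 syllables


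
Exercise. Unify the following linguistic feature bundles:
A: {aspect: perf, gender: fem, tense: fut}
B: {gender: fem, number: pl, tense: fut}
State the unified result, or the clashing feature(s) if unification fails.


Compare features:
aspect: A=perf vs B=_ -> unified: perf
gender: A=fem vs B=fem -> unified: fem
number: A=_ vs B=pl -> unified: pl
tense: A=fut vs B=fut -> unified: fut
No clashes found.

Unified: {aspect: perf, gender: fem, number: pl, tense: fut}


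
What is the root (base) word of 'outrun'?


Remove prefix 'out' from 'outrun' to get root 'run'.

run


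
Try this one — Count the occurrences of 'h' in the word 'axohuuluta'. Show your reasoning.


Letter 'h' in 'axohuuluta': found at position(s) 4 = 1 occurrence(s).

1


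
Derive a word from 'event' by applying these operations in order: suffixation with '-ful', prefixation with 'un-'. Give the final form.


Step 1: Add suffix '-ful' to 'event' = 'eventful'
Step 2: Add prefix 'un-' to 'eventful' = 'uneventful'

uneventful


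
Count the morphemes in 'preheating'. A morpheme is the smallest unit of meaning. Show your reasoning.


Decomposition: pre- (prefix) + heat (root) + -ing (suffix) = 3 morpheme(s)

3 morphemes


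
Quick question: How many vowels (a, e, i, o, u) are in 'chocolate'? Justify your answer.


Vowels in 'chocolate': o, o, a, e = 4 vowels.

4


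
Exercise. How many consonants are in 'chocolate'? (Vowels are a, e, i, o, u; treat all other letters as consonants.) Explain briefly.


Consonants in 'chocolate': c, h, c, l, t = 5 consonants.

5


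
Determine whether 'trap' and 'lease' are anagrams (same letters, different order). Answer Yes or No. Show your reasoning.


Sorted letters of 'trap': 'aprt'
Sorted letters of 'lease': 'aeels'
They do not match.

No


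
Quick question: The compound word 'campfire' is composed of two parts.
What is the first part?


Split 'campfire' into 'camp' + 'fire'. The first part is 'camp'.

camp


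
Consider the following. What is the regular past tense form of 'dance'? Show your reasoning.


Apply rule: Add -d (word ends in -e). 'dance' becomes 'danced'.

danced


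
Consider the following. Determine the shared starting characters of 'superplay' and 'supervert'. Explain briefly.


Compare from the start: 5 characters match: 'super'. Mismatch at position 6: 'p' vs 'v'.

super


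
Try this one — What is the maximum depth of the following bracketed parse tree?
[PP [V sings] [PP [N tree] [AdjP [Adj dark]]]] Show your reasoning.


Count bracket nesting levels:
'[' at pos 0: depth = 1
'[' at pos 4: depth = 2
'[' at pos 14: depth = 2
'[' at pos 18: depth = 3
'[' at pos 27: depth = 3
'[' at pos 33: depth = 4
Maximum depth reached: 4

4


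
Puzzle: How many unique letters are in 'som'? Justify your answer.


Unique letters in 'som': {m, o, s} = 3 distinct letters.

3


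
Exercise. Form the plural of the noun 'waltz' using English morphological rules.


Apply rule: Add -es (sibilant/fricative ending). 'waltz' becomes 'waltzes'.

waltzes


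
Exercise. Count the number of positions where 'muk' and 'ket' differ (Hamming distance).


Alignment:
Position 1: 'm' vs 'k' = DIFFER
Position 2: 'u' vs 'e' = DIFFER
Position 3: 'k' vs 't' = DIFFER
Total differences: 3

3


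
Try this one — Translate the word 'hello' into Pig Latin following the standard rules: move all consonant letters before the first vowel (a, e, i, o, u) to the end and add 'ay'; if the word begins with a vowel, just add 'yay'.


'hello': move consonant cluster 'h' to end and add 'ay': 'ellohay'.

ellohay


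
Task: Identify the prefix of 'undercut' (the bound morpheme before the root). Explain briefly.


The word 'undercut' = 'under' (prefix) + 'cut' (root). The prefix is 'under'.

under


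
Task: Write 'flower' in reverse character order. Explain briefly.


Reverse 'flower' character by character: 'rewolf'.

rewolf


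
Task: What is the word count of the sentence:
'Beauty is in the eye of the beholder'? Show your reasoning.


Split into words: Beauty | is | in | the | eye | of | the | beholder = 8 words.

8


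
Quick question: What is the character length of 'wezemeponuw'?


Spell out 'wezemeponuw' and number each letter: w(1), e(2), z(3), e(4), m(5), e(6), p(7), o(8), n(9), u(10), w(11). Total: 11 letters.

11


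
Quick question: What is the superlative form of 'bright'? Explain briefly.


Apply superlative formation (add -est): 'bright' -> 'brightest'.

brightest


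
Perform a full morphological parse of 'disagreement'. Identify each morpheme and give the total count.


Step 1: Identify prefix: 'dis' (meaning: not/apart)
Step 2: Identify root: 'agree'
Step 3: Identify suffix(es): 'ment'
Decomposition: dis- (prefix: not/apart) + agree (root) + -ment (suffix: action/result)
Total morphemes: 3

3 morphemes (dis- (prefix: not/apart) + agree (root) + -ment (suffix: action/result))


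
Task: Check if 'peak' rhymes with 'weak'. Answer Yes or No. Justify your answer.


Rime (stressed vowel + following sounds) of 'peak': -eak = /iːk/
Rime of 'weak': -eak = /iːk/
/iːk/ and /iːk/ are the same ending sound, so the words rhyme.

Yes


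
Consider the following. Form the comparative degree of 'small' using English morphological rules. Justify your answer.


Apply comparative formation (add -er): 'small' -> 'smaller'.

smaller


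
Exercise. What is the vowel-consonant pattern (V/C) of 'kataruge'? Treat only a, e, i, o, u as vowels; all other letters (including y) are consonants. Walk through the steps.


Letter mapping: k = C, a = V, t = C, a = V, r = C, u = V, g = C, e = V.

CVCVCVCV


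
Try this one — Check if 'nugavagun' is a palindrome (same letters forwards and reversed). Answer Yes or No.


Forward: 'nugavagun'
Reversed: 'nugavagun'
They are identical.

Yes


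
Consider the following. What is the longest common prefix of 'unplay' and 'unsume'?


Compare from the start: 2 characters match: 'un'. Mismatch at position 3: 'p' vs 's'.

un


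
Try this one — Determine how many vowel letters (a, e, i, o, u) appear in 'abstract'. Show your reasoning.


Vowels in 'abstract': a, a = 2 vowels.

2


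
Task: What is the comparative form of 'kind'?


Apply comparative formation (add -er): 'kind' -> 'kinder'.

kinder


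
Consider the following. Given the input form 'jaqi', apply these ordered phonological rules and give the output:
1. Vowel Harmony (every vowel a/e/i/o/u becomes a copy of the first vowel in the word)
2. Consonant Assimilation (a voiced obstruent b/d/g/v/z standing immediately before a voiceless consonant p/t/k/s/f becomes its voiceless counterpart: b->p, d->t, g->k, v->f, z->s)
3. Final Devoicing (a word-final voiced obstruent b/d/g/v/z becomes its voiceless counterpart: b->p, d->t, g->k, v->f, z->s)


Starting form: 'jaqi'
Rule 1: Vowel Harmony: all vowels become 'a' (matching first vowel). 'jaqi' -> 'jaqa'
Rule 2: Consonant Assimilation: no voiced obstruent (b/d/g/v/z) stands immediately before a voiceless consonant (p/t/k/s/f). No change.
Rule 3: Final Devoicing: the word ends in the vowel 'a', not a consonant. No change.
Final form: 'jaqa'

jaqa


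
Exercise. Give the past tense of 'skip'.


Apply rule: Double final consonant and add -ed. 'skip' becomes 'skipped'.

skipped


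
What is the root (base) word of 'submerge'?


Remove prefix 'sub' from 'submerge' to get root 'merge'.

merge


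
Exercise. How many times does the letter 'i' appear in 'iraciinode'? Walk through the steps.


Letter 'i' in 'iraciinode': found at position(s) 1, 5, 6 = 3 occurrence(s).

3


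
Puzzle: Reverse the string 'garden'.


Reverse 'garden' character by character: 'nedrag'.

nedrag


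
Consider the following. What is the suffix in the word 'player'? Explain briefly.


The word 'player' = 'play' (root) + '-er' (suffix). The suffix is '-er'.

er


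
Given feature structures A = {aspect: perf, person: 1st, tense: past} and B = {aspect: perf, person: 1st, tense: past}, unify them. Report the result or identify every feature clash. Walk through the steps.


Compare features:
aspect: A=perf vs B=perf -> unified: perf
person: A=1st vs B=1st -> unified: 1st
tense: A=past vs B=past -> unified: past
No clashes found.

Unified: {aspect: perf, person: 1st, tense: past}


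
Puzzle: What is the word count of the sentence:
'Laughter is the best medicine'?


Split into words: Laughter | is | the | best | medicine = 5 words.

5


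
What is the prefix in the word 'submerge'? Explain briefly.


The word 'submerge' = 'sub' (prefix) + 'merge' (root). The prefix is 'sub'.

sub


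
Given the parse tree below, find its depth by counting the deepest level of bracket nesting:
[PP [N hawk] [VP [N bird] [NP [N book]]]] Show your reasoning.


Count bracket nesting levels:
'[' at pos 0: depth = 1
'[' at pos 4: depth = 2
'[' at pos 13: depth = 2
'[' at pos 17: depth = 3
'[' at pos 26: depth = 3
'[' at pos 30: depth = 4
Maximum depth reached: 4

4


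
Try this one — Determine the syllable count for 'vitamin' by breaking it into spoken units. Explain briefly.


Break 'vitamin' into syllables: vi-ta-min -> vi | ta | min = 3 syllables

3 syllables


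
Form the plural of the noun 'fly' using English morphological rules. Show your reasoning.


Apply rule: Change -y to -ies (consonant + y). 'fly' becomes 'flies'.

flies


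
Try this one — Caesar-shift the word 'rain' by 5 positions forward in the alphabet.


Shift each letter by 5: r -> w, a -> f, i -> n, n -> s. Result: 'wfns'.

wfns


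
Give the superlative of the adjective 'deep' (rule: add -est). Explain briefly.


Apply superlative formation (add -est): 'deep' -> 'deepest'.

deepest


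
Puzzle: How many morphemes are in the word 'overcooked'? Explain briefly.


Decomposition: over- (prefix) + cook (root) + -ed (suffix) = 3 morpheme(s)

3 morphemes


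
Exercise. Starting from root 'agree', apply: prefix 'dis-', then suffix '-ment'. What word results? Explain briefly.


Step 1: Add prefix 'dis-' to 'agree' = 'disagree'
Step 2: Add suffix '-ment' to 'disagree' = 'disagreement'

disagreement


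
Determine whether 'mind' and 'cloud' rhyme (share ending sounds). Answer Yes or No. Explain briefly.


Rime (stressed vowel + following sounds) of 'mind': -ind = /aɪnd/
Rime of 'cloud': -oud = /aʊd/
/aɪnd/ and /aʊd/ are different ending sounds, so the words do not rhyme.

No


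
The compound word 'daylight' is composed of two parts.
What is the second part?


Split 'daylight' into 'day' + 'light'. The second part is 'light'.

light


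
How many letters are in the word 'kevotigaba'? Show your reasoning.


Spell out 'kevotigaba' and number each letter: k(1), e(2), v(3), o(4), t(5), i(6), g(7), a(8), b(9), a(10). Total: 10 letters.

10


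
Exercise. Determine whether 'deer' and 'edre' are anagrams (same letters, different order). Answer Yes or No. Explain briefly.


Sorted letters of 'deer': 'deer'
Sorted letters of 'edre': 'deer'
They match.

Yes


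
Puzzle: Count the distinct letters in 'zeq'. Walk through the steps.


Unique letters in 'zeq': {e, q, z} = 3 distinct letters.

3


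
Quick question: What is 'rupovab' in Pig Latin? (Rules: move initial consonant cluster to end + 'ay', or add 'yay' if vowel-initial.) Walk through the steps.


'rupovab': move consonant cluster 'r' to end and add 'ay': 'upovabray'.

upovabray


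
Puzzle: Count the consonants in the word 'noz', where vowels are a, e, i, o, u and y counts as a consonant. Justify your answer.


Consonants in 'noz': n, z = 2 consonants.

2


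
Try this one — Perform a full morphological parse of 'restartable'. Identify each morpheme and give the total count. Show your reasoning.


Step 1: Identify prefix: 're' (meaning: again)
Step 2: Identify root: 'start'
Step 3: Identify suffix(es): 'able'
Decomposition: re- (prefix: again) + start (root) + -able (suffix: capable of)
Total morphemes: 3

3 morphemes (re- (prefix: again) + start (root) + -able (suffix: capable of))


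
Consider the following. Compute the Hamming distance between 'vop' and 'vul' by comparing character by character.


Alignment:
Position 1: 'v' vs 'v' = match
Position 2: 'o' vs 'u' = DIFFER
Position 3: 'p' vs 'l' = DIFFER
Total differences: 2

2


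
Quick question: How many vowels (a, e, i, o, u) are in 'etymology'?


Vowels in 'etymology': e, o, o = 3 vowels.

3


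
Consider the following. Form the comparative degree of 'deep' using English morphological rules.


Apply comparative formation (add -er): 'deep' -> 'deeper'.

deeper


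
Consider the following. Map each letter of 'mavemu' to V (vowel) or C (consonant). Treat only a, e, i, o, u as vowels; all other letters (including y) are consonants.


Letter mapping: m = C, a = V, v = C, e = V, m = C, u = V.

CVCVCV


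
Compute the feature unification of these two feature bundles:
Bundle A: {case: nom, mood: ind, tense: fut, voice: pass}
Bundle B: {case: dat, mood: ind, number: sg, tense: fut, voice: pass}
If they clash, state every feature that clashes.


Compare features:
case: A=nom vs B=dat -> CLASH
mood: A=ind vs B=ind -> unified: ind
number: A=_ vs B=sg -> unified: sg
tense: A=fut vs B=fut -> unified: fut
voice: A=pass vs B=pass -> unified: pass
Clash detected on feature 'case' (nom vs dat); unification fails.

CLASH on 'case' (nom vs dat)


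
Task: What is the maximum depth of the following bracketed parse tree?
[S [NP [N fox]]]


Count bracket nesting levels:
'[' at pos 0: depth = 1
'[' at pos 3: depth = 2
'[' at pos 7: depth = 3
Maximum depth reached: 3

3


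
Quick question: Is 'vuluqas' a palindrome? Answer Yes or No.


Forward: 'vuluqas'
Reversed: 'saquluv'
They differ.

No


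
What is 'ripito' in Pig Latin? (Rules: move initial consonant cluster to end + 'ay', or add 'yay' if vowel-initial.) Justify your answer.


'ripito': move consonant cluster 'r' to end and add 'ay': 'ipitoray'.

ipitoray


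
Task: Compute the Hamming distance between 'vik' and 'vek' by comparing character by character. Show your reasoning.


Alignment:
Position 1: 'v' vs 'v' = match
Position 2: 'i' vs 'e' = DIFFER
Position 3: 'k' vs 'k' = match
Total differences: 1

1


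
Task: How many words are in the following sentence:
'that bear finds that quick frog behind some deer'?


Split into words: that | bear | finds | that | quick | frog | behind | some | deer = 9 words.

9


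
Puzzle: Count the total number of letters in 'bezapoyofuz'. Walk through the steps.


Spell out 'bezapoyofuz' and number each letter: b(1), e(2), z(3), a(4), p(5), o(6), y(7), o(8), f(9), u(10), z(11). Total: 11 letters.

11


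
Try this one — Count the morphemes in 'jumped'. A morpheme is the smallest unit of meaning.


Decomposition: jump (root) + -ed (suffix) = 2 morpheme(s)

2 morphemes


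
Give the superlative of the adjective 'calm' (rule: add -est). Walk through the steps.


Apply superlative formation (add -est): 'calm' -> 'calmest'.

calmest


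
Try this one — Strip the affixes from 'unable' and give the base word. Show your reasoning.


Remove prefix 'un' from 'unable' to get root 'able'.

able


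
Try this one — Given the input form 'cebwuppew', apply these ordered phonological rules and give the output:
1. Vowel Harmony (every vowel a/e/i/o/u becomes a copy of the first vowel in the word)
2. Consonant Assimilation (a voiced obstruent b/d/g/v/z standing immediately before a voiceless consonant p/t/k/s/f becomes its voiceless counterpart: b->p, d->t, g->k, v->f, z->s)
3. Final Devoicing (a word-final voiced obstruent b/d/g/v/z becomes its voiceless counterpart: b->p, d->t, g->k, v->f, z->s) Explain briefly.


Starting form: 'cebwuppew'
Rule 1: Vowel Harmony: all vowels become 'e' (matching first vowel). 'cebwuppew' -> 'cebweppew'
Rule 2: Consonant Assimilation: no voiced obstruent (b/d/g/v/z) stands immediately before a voiceless consonant (p/t/k/s/f). No change.
Rule 3: Final Devoicing: final consonant 'w' is not one of the voiced obstruents b/d/g/v/z. No change.
Final form: 'cebweppew'

cebweppew


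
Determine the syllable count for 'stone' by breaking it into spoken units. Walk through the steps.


Break 'stone' into syllables: stone -> stone = 1 syllable

1 syllable


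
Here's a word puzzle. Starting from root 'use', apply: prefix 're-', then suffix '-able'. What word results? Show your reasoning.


Step 1: Add prefix 're-' to 'use' = 'reuse'
Step 2: Add suffix '-able' to 'reuse' = 'reusable'

reusable


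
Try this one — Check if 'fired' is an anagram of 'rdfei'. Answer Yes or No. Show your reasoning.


Sorted letters of 'fired': 'defir'
Sorted letters of 'rdfei': 'defir'
They match.

Yes


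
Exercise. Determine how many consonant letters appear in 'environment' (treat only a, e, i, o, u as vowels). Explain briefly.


Consonants in 'environment': n, v, r, n, m, n, t = 7 consonants.

7


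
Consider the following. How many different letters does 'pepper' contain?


Unique letters in 'pepper': {e, p, r} = 3 distinct letters.

3


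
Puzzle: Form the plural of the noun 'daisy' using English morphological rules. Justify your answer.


Apply rule: Change -y to -ies (consonant + y). 'daisy' becomes 'daisies'.

daisies


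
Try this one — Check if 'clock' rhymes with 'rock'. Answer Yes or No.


Rime (stressed vowel + following sounds) of 'clock': -ock = /ɒk/
Rime of 'rock': -ock = /ɒk/
/ɒk/ and /ɒk/ are the same ending sound, so the words rhyme.

Yes


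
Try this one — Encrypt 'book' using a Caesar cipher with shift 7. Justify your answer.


Shift each letter by 7: b -> i, o -> v, o -> v, k -> r. Result: 'ivvr'.

ivvr


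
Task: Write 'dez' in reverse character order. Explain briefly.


Reverse 'dez' character by character: 'zed'.

zed


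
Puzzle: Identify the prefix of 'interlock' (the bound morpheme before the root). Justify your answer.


The word 'interlock' = 'inter' (prefix) + 'lock' (root). The prefix is 'inter'.

inter


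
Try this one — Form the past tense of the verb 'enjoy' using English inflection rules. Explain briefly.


Apply rule: Add -ed. 'enjoy' becomes 'enjoyed'.

enjoyed


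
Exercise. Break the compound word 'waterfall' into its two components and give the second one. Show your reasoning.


Split 'waterfall' into 'water' + 'fall'. The second part is 'fall'.

fall


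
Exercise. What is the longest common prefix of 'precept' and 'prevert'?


Compare from the start: 3 characters match: 'pre'. Mismatch at position 4: 'c' vs 'v'.

pre


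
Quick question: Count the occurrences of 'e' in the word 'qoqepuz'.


Letter 'e' in 'qoqepuz': found at position(s) 4 = 1 occurrence(s).

1


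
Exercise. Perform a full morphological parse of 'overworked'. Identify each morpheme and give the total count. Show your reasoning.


Step 1: Identify prefix: 'over' (meaning: excessively)
Step 2: Identify root: 'work'
Step 3: Identify suffix(es): 'ed'
Decomposition: over- (prefix: excessively) + work (root) + -ed (suffix: past)
Total morphemes: 3

3 morphemes (over- (prefix: excessively) + work (root) + -ed (suffix: past))


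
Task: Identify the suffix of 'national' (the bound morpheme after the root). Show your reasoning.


The word 'national' = 'nation' (root) + '-al' (suffix). The suffix is '-al'.

al


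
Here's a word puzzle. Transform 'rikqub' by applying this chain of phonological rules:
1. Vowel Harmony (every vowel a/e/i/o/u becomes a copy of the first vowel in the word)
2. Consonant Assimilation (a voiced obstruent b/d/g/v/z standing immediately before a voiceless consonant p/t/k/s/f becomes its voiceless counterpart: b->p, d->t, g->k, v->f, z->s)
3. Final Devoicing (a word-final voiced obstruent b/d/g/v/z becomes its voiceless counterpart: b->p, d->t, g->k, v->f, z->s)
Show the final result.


Starting form: 'rikqub'
Rule 1: Vowel Harmony: all vowels become 'i' (matching first vowel). 'rikqub' -> 'rikqib'
Rule 2: Consonant Assimilation: no voiced obstruent (b/d/g/v/z) stands immediately before a voiceless consonant (p/t/k/s/f). No change.
Rule 3: Final Devoicing: word-final voiced obstruent 'b' becomes voiceless 'p'. 'rikqib' -> 'rikqip'
Final form: 'rikqip'

rikqip


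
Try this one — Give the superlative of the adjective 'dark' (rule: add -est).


Apply superlative formation (add -est): 'dark' -> 'darkest'.

darkest


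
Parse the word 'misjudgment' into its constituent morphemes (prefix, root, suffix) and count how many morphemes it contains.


Step 1: Identify prefix: 'mis' (meaning: wrongly)
Step 2: Identify root: 'judge'
Step 3: Identify suffix(es): 'ment'
Decomposition: mis- (prefix: wrongly) + judge (root) + -ment (suffix: action/result)
Total morphemes: 3

3 morphemes (mis- (prefix: wrongly) + judge (root) + -ment (suffix: action/result))


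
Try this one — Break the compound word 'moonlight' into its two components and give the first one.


Split 'moonlight' into 'moon' + 'light'. The first part is 'moon'.

moon


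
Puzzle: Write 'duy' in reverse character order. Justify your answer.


Reverse 'duy' character by character: 'yud'.

yud


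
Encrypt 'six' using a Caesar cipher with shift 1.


Shift each letter by 1: s -> t, i -> j, x -> y. Result: 'tjy'.

tjy


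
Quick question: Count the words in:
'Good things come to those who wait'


Split into words: Good | things | come | to | those | who | wait = 7 words.

7


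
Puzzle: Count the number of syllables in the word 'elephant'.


Break 'elephant' into syllables: el-e-phant -> el | e | phant = 3 syllables

3 syllables


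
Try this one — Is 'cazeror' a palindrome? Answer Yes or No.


Forward: 'cazeror'
Reversed: 'rorezac'
They differ.

No


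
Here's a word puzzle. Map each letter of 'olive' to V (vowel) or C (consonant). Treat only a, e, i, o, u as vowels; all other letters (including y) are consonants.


Letter mapping: o = V, l = C, i = V, v = C, e = V.

VCVCV


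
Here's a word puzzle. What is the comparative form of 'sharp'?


Apply comparative formation (add -er): 'sharp' -> 'sharper'.

sharper


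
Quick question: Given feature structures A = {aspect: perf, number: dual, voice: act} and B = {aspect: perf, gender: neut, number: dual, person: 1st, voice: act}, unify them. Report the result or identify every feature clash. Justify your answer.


Compare features:
aspect: A=perf vs B=perf -> unified: perf
gender: A=_ vs B=neut -> unified: neut
number: A=dual vs B=dual -> unified: dual
person: A=_ vs B=1st -> unified: 1st
voice: A=act vs B=act -> unified: act
No clashes found.

Unified: {aspect: perf, gender: neut, number: dual, person: 1st, voice: act}


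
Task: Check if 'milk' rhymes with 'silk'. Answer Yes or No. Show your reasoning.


Rime (stressed vowel + following sounds) of 'milk': -ilk = /ɪlk/
Rime of 'silk': -ilk = /ɪlk/
/ɪlk/ and /ɪlk/ are the same ending sound, so the words rhyme.

Yes


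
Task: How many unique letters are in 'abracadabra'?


Unique letters in 'abracadabra': {a, b, c, d, r} = 5 distinct letters.

5


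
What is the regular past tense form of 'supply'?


Apply rule: Change -y to -ied. 'supply' becomes 'supplied'.

supplied


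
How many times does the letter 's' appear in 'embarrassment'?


Letter 's' in 'embarrassment': found at position(s) 8, 9 = 2 occurrence(s).

2


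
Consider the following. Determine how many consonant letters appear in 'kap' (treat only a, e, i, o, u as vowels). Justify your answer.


Consonants in 'kap': k, p = 2 consonants.

2


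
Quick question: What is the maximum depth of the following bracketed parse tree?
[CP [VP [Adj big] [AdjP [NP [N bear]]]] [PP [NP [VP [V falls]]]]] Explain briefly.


Count bracket nesting levels:
'[' at pos 0: depth = 1
'[' at pos 4: depth = 2
'[' at pos 8: depth = 3
'[' at pos 18: depth = 3
'[' at pos 24: depth = 4
'[' at pos 28: depth = 5
'[' at pos 40: depth = 2
'[' at pos 44: depth = 3
'[' at pos 48: depth = 4
'[' at pos 52: depth = 5
Maximum depth reached: 5

5


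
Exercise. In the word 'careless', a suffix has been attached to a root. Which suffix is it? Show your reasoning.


The word 'careless' = 'care' (root) + '-less' (suffix). The suffix is '-less'.

less


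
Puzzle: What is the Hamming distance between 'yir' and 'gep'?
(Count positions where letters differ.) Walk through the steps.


Alignment:
Position 1: 'y' vs 'g' = DIFFER
Position 2: 'i' vs 'e' = DIFFER
Position 3: 'r' vs 'p' = DIFFER
Total differences: 3

3


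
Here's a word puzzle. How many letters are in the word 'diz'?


Spell out 'diz' and number each letter: d(1), i(2), z(3). Total: 3 letters.

3


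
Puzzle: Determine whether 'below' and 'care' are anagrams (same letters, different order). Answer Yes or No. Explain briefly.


Sorted letters of 'below': 'below'
Sorted letters of 'care': 'acer'
They do not match.

No
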